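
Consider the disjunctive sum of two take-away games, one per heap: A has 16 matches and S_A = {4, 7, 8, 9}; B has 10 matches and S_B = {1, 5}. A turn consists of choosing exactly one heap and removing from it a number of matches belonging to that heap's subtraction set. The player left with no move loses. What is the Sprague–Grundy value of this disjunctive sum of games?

Heap A, S = {4, 7, 8, 9}:
n :  0  1  2  3  4  5  6  7  8  9 10 11 12 13 14 15 16
G :  0  0  0  0  1  1  1  1  2  2  2  2  3  0  0  0  0
G_A(16) = 0.
Heap B, S = {1, 5}:
G(0) = 0
G(1) = mex{0} = 1
G(2) = mex{1} = 0
G(3) = mex{0} = 1
G(4) = mex{1} = 0
G(5) = mex{0,0} = 1
G(6) = mex{1,1} = 0
G(7) = mex{0,0} = 1
G(8) = mex{1,1} = 0
G(9) = mex{0,0} = 1
G(10) = mex{1,1} = 0
G_B(10) = 0.
Combined Grundy value = 0 ⊕ 0 = 0.

0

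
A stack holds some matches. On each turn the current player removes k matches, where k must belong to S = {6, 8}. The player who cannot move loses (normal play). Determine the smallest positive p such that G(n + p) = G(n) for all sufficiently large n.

14

G(0) = 0
G(1) = mex{} = 0
G(2) = mex{} = 0
G(3) = mex{} = 0
G(4) = mex{} = 0
G(5) = mex{} = 0
G(6) = mex{0} = 1
G(7) = mex{0} = 1
G(8) = mex{0,0} = 1
G(9) = mex{0,0} = 1
G(10) = mex{0,0} = 1
G(11) = mex{0,0} = 1
G(12) = mex{1,0} = 2
G(13) = mex{1,0} = 2
G(14) = mex{1,1} = 0
G(15) = mex{1,1} = 0
G(16) = mex{1,1} = 0
G(17) = mex{1,1} = 0
G(18) = mex{2,1} = 0
G(19) = mex{2,1} = 0
G(20) = mex{0,2} = 1
G(21) = mex{0,2} = 1
G(22) = mex{0,0} = 1
G(23) = mex{0,0} = 1
G(24) = mex{0,0} = 1
G(25) = mex{0,0} = 1
G(26) = mex{1,0} = 2
G(27) = mex{1,0} = 2
G(28) = mex{1,1} = 0
G(29) = mex{1,1} = 0
G(n+14) = G(n) holds for n = 0,…,7 (a full window of length max(S) = 8), so the sequence is purely periodic with period 14.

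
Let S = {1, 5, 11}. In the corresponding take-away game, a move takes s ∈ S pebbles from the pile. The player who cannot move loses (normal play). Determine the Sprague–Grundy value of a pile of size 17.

G(0) = 0
G(1) = mex{0} = 1
G(2) = mex{1} = 0
G(3) = mex{0} = 1
G(4) = mex{1} = 0
G(5) = mex{0,0} = 1
G(6) = mex{1,1} = 0
G(7) = mex{0,0} = 1
G(8) = mex{1,1} = 0
G(9) = mex{0,0} = 1
G(10) = mex{1,1} = 0
G(11) = mex{0,0,0} = 1
G(12) = mex{1,1,1} = 0
G(13) = mex{0,0,0} = 1
G(14) = mex{1,1,1} = 0
G(15) = mex{0,0,0} = 1
G(16) = mex{1,1,1} = 0
G(17) = mex{0,0,0} = 1

1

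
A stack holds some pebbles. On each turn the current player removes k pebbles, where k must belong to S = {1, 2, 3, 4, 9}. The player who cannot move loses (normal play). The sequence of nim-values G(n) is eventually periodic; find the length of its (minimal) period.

5

G(0) = 0
G(1) = mex{0} = 1
G(2) = mex{1,0} = 2
G(3) = mex{2,1,0} = 3
G(4) = mex{3,2,1,0} = 4
G(5) = mex{4,3,2,1} = 0
G(6) = mex{0,4,3,2} = 1
G(7) = mex{1,0,4,3} = 2
G(8) = mex{2,1,0,4} = 3
G(9) = mex{3,2,1,0,0} = 4
G(10) = mex{4,3,2,1,1} = 0
G(11) = mex{0,4,3,2,2} = 1
G(12) = mex{1,0,4,3,3} = 2
G(13) = mex{2,1,0,4,4} = 3
G(14) = mex{3,2,1,0,0} = 4
G(15) = mex{4,3,2,1,1} = 0
G(n+5) = G(n) holds for n = 0,…,8 (a full window of length max(S) = 9), so the sequence is purely periodic with period 5.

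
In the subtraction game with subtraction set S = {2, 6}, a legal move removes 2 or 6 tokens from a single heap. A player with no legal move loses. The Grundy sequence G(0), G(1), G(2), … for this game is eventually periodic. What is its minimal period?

4

G(0) = 0
G(1) = mex{} = 0
G(2) = mex{0} = 1
G(3) = mex{0} = 1
G(4) = mex{1} = 0
G(5) = mex{1} = 0
G(6) = mex{0,0} = 1
G(7) = mex{0,0} = 1
G(8) = mex{1,1} = 0
G(9) = mex{1,1} = 0
G(10) = mex{0,0} = 1
G(11) = mex{0,0} = 1
G(12) = mex{1,1} = 0
G(13) = mex{1,1} = 0
G(14) = mex{0,0} = 1
G(n+4) = G(n) holds for n = 0,…,5 (a full window of length max(S) = 6), so the sequence is purely periodic with period 4.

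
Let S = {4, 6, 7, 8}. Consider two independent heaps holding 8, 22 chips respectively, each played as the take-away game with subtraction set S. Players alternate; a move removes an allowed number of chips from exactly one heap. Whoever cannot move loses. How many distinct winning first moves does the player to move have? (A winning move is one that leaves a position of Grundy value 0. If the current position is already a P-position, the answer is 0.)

All heaps use S = {4, 6, 7, 8}:
G(0) = 0
G(1) = mex{} = 0
G(2) = mex{} = 0
G(3) = mex{} = 0
G(4) = mex{0} = 1
G(5) = mex{0} = 1
G(6) = mex{0,0} = 1
G(7) = mex{0,0,0} = 1
G(8) = mex{1,0,0,0} = 2
G(9) = mex{1,0,0,0} = 2
G(10) = mex{1,1,0,0} = 2
G(11) = mex{1,1,1,0} = 2
G(12) = mex{2,1,1,1} = 0
G(13) = mex{2,1,1,1} = 0
G(14) = mex{2,2,1,1} = 0
G(15) = mex{2,2,2,1} = 0
G(16) = mex{0,2,2,2} = 1
G(17) = mex{0,2,2,2} = 1
G(18) = mex{0,0,2,2} = 1
G(19) = mex{0,0,0,2} = 1
G(20) = mex{1,0,0,0} = 2
G(21) = mex{1,0,0,0} = 2
G(22) = mex{1,1,0,0} = 2
Heap A: G(8) = 2.
Heap B: G(22) = 2.
Combined Grundy value = 2 ⊕ 2 = 0.
A winning move leaves total XOR = 0, i.e. changes one component's Grundy value g to g ⊕ X where X is the current total.
Heap A: target g' = 2⊕0 = 2, but every legal move changes the Grundy value (mex property), so 0 moves.
Heap B: target g' = 2⊕0 = 2, but every legal move changes the Grundy value (mex property), so 0 moves.

0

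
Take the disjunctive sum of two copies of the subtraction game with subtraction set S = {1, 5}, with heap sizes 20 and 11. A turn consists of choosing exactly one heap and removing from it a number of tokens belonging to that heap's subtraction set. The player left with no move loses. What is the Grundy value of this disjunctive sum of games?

All heaps use S = {1, 5}:
G(0) = 0
G(1) = mex{0} = 1
G(2) = mex{1} = 0
G(3) = mex{0} = 1
G(4) = mex{1} = 0
G(5) = mex{0,0} = 1
G(6) = mex{1,1} = 0
G(7) = mex{0,0} = 1
G(8) = mex{1,1} = 0
G(9) = mex{0,0} = 1
G(10) = mex{1,1} = 0
G(11) = mex{0,0} = 1
G(12) = mex{1,1} = 0
G(13) = mex{0,0} = 1
G(14) = mex{1,1} = 0
G(15) = mex{0,0} = 1
G(16) = mex{1,1} = 0
G(17) = mex{0,0} = 1
G(18) = mex{1,1} = 0
G(19) = mex{0,0} = 1
G(20) = mex{1,1} = 0
Heap A: G(20) = 0.
Heap B: G(11) = 1.
Combined Grundy value = 0 ⊕ 1 = 1.

1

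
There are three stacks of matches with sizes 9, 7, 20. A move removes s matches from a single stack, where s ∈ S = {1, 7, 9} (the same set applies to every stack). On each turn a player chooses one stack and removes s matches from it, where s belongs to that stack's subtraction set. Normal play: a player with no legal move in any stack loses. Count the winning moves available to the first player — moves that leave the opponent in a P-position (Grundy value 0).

0

All stacks use S = {1, 7, 9}:
G(0) = 0
G(1) = mex{0} = 1
G(2) = mex{1} = 0
G(3) = mex{0} = 1
G(4) = mex{1} = 0
G(5) = mex{0} = 1
G(6) = mex{1} = 0
G(7) = mex{0,0} = 1
G(8) = mex{1,1} = 0
G(9) = mex{0,0,0} = 1
G(10) = mex{1,1,1} = 0
G(11) = mex{0,0,0} = 1
G(12) = mex{1,1,1} = 0
G(13) = mex{0,0,0} = 1
G(14) = mex{1,1,1} = 0
G(15) = mex{0,0,0} = 1
G(16) = mex{1,1,1} = 0
G(17) = mex{0,0,0} = 1
G(18) = mex{1,1,1} = 0
G(19) = mex{0,0,0} = 1
G(20) = mex{1,1,1} = 0
Stack A: G(9) = 1.
Stack B: G(7) = 1.
Stack C: G(20) = 0.
Combined Grundy value = 1 ⊕ 1 ⊕ 0 = 0.
A winning move leaves total XOR = 0, i.e. changes one component's Grundy value g to g ⊕ X where X is the current total.
Stack A: target g' = 1⊕0 = 1, but every legal move changes the Grundy value (mex property), so 0 moves.
Stack B: target g' = 1⊕0 = 1, but every legal move changes the Grundy value (mex property), so 0 moves.
Stack C: target g' = 0⊕0 = 0, but every legal move changes the Grundy value (mex property), so 0 moves.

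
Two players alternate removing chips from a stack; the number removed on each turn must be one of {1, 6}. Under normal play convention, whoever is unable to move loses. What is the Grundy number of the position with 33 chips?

1

n :  0  1  2  3  4  5  6  7  8  9 10 11 12 13 14 15 16 17 18 19 20 21 22 23 24 25 26 27 28 29 30 31 32 33
G :  0  1  0  1  0  1  2  0  1  0  1  0  1  2  0  1  0  1  0  1  2  0  1  0  1  0  1  2  0  1  0  1  0  1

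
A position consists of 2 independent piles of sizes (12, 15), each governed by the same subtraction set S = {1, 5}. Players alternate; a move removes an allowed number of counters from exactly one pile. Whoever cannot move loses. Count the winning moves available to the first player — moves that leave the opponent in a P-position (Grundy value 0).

4

All piles use S = {1, 5}:
G(0) = 0
G(1) = mex{0} = 1
G(2) = mex{1} = 0
G(3) = mex{0} = 1
G(4) = mex{1} = 0
G(5) = mex{0,0} = 1
G(6) = mex{1,1} = 0
G(7) = mex{0,0} = 1
G(8) = mex{1,1} = 0
G(9) = mex{0,0} = 1
G(10) = mex{1,1} = 0
G(11) = mex{0,0} = 1
G(12) = mex{1,1} = 0
G(13) = mex{0,0} = 1
G(14) = mex{1,1} = 0
G(15) = mex{0,0} = 1
Pile A: G(12) = 0.
Pile B: G(15) = 1.
Combined Grundy value = 0 ⊕ 1 = 1.
A winning move leaves total XOR = 0, i.e. changes one component's Grundy value g to g ⊕ X where X is the current total.
Pile A: need g' = 0⊕1 = 1. Options: 12−1→G=1, 12−5→G=1. Hits: 2.
Pile B: need g' = 1⊕1 = 0. Options: 15−1→G=0, 15−5→G=0. Hits: 2.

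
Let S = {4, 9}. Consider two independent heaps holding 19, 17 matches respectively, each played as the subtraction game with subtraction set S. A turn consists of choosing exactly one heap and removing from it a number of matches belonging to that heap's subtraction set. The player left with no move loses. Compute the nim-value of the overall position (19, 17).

All heaps use S = {4, 9}:
n :  0  1  2  3  4  5  6  7  8  9 10 11 12 13 14 15 16 17 18 19
G :  0  0  0  0  1  1  1  1  0  2  2  2  1  0  0  0  0  1  1  1
Heap A: G(19) = 1.
Heap B: G(17) = 1.
Combined Grundy value = 1 ⊕ 1 = 0.

0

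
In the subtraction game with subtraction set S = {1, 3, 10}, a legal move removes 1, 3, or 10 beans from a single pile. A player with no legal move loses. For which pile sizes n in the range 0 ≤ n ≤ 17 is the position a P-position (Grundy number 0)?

0, 2, 4, 6, 8, 13, 15, 17

G(0) = 0
G(1) = mex{0} = 1
G(2) = mex{1} = 0
G(3) = mex{0,0} = 1
G(4) = mex{1,1} = 0
G(5) = mex{0,0} = 1
G(6) = mex{1,1} = 0
G(7) = mex{0,0} = 1
G(8) = mex{1,1} = 0
G(9) = mex{0,0} = 1
G(10) = mex{1,1,0} = 2
G(11) = mex{2,0,1} = 3
G(12) = mex{3,1,0} = 2
G(13) = mex{2,2,1} = 0
G(14) = mex{0,3,0} = 1
G(15) = mex{1,2,1} = 0
G(16) = mex{0,0,0} = 1
G(17) = mex{1,1,1} = 0
P-positions are exactly the n with G(n) = 0.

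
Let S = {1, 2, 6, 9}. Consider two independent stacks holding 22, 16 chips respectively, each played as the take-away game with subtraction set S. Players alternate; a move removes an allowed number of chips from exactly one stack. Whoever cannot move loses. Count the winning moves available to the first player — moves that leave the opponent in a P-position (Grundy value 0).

2

All stacks use S = {1, 2, 6, 9}:
G(0) = 0
G(1) = mex{0} = 1
G(2) = mex{1,0} = 2
G(3) = mex{2,1} = 0
G(4) = mex{0,2} = 1
G(5) = mex{1,0} = 2
G(6) = mex{2,1,0} = 3
G(7) = mex{3,2,1} = 0
G(8) = mex{0,3,2} = 1
G(9) = mex{1,0,0,0} = 2
G(10) = mex{2,1,1,1} = 0
G(11) = mex{0,2,2,2} = 1
G(12) = mex{1,0,3,0} = 2
G(13) = mex{2,1,0,1} = 3
G(14) = mex{3,2,1,2} = 0
G(15) = mex{0,3,2,3} = 1
G(16) = mex{1,0,0,0} = 2
G(17) = mex{2,1,1,1} = 0
G(18) = mex{0,2,2,2} = 1
G(19) = mex{1,0,3,0} = 2
G(20) = mex{2,1,0,1} = 3
G(21) = mex{3,2,1,2} = 0
G(22) = mex{0,3,2,3} = 1
Stack A: G(22) = 1.
Stack B: G(16) = 2.
Combined Grundy value = 1 ⊕ 2 = 3.
A winning move leaves total XOR = 0, i.e. changes one component's Grundy value g to g ⊕ X where X is the current total.
Stack A: need g' = 1⊕3 = 2. Options: 22−1→G=0, 22−2→G=3, 22−6→G=2, 22−9→G=3. Hits: 1.
Stack B: need g' = 2⊕3 = 1. Options: 16−1→G=1, 16−2→G=0, 16−6→G=0, 16−9→G=0. Hits: 1.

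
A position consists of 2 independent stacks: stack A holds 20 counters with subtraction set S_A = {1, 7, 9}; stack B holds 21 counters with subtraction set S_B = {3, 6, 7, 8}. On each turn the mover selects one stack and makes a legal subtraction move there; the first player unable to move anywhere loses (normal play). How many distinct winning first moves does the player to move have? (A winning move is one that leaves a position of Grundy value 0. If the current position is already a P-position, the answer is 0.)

1

Stack A, S = {1, 7, 9}:
G(0) = 0
G(1) = mex{0} = 1
G(2) = mex{1} = 0
G(3) = mex{0} = 1
G(4) = mex{1} = 0
G(5) = mex{0} = 1
G(6) = mex{1} = 0
G(7) = mex{0,0} = 1
G(8) = mex{1,1} = 0
G(9) = mex{0,0,0} = 1
G(10) = mex{1,1,1} = 0
G(11) = mex{0,0,0} = 1
G(12) = mex{1,1,1} = 0
G(13) = mex{0,0,0} = 1
G(14) = mex{1,1,1} = 0
G(15) = mex{0,0,0} = 1
G(16) = mex{1,1,1} = 0
G(17) = mex{0,0,0} = 1
G(18) = mex{1,1,1} = 0
G(19) = mex{0,0,0} = 1
G(20) = mex{1,1,1} = 0
G_A(20) = 0.
Stack B, S = {3, 6, 7, 8}:
n :  0  1  2  3  4  5  6  7  8  9 10 11 12 13 14 15 16 17 18 19 20 21
G :  0  0  0  1  1  1  2  2  2  3  3  0  0  0  1  1  1  2  2  2  3  3
G_B(21) = 3.
Combined Grundy value = 0 ⊕ 3 = 3.
A winning move leaves total XOR = 0, i.e. changes one component's Grundy value g to g ⊕ X where X is the current total.
Stack A: need g' = 0⊕3 = 3. Options: 20−1→G=1, 20−7→G=1, 20−9→G=1. Hits: 0.
Stack B: need g' = 3⊕3 = 0. Options: 21−3→G=2, 21−6→G=1, 21−7→G=1, 21−8→G=0. Hits: 1.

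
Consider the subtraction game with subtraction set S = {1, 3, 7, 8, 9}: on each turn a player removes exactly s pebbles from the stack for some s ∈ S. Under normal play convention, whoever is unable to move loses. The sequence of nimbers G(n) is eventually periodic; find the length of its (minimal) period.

n :  0  1  2  3  4  5  6  7  8  9 10 11 12 13 14 15 16 17 18 19 20 21 22 23 24 25 26 27 28 29 30 31 32 33
G :  0  1  0  1  0  1  0  1  2  3  2  3  2  3  2  3  0  1  0  1  0  1  0  1  2  3  2  3  2  3  2  3  0  1
G(n+16) = G(n) holds for n = 0,…,8 (a full window of length max(S) = 9), so the sequence is purely periodic with period 16.

16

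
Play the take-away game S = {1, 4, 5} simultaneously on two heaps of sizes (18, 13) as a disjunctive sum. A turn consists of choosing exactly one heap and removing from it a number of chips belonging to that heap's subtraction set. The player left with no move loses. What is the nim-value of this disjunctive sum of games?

All heaps use S = {1, 4, 5}:
n :  0  1  2  3  4  5  6  7  8  9 10 11 12 13 14 15 16 17 18
G :  0  1  0  1  2  3  2  3  0  1  0  1  2  3  2  3  0  1  0
Heap A: G(18) = 0.
Heap B: G(13) = 3.
Combined Grundy value = 0 ⊕ 3 = 3.

3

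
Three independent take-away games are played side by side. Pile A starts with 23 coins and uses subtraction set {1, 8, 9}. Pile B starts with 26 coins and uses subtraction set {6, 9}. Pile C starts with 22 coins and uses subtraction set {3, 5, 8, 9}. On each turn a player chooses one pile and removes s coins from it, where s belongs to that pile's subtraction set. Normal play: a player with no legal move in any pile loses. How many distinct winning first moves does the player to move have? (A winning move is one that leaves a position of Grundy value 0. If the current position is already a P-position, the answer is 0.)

Pile A, S = {1, 8, 9}:
G(0) = 0
G(1) = mex{0} = 1
G(2) = mex{1} = 0
G(3) = mex{0} = 1
G(4) = mex{1} = 0
G(5) = mex{0} = 1
G(6) = mex{1} = 0
G(7) = mex{0} = 1
G(8) = mex{1,0} = 2
G(9) = mex{2,1,0} = 3
G(10) = mex{3,0,1} = 2
G(11) = mex{2,1,0} = 3
G(12) = mex{3,0,1} = 2
G(13) = mex{2,1,0} = 3
G(14) = mex{3,0,1} = 2
G(15) = mex{2,1,0} = 3
G(16) = mex{3,2,1} = 0
G(17) = mex{0,3,2} = 1
G(18) = mex{1,2,3} = 0
G(19) = mex{0,3,2} = 1
G(20) = mex{1,2,3} = 0
G(21) = mex{0,3,2} = 1
G(22) = mex{1,2,3} = 0
G(23) = mex{0,3,2} = 1
G_A(23) = 1.
Pile B, S = {6, 9}:
G(0) = 0
G(1) = mex{} = 0
G(2) = mex{} = 0
G(3) = mex{} = 0
G(4) = mex{} = 0
G(5) = mex{} = 0
G(6) = mex{0} = 1
G(7) = mex{0} = 1
G(8) = mex{0} = 1
G(9) = mex{0,0} = 1
G(10) = mex{0,0} = 1
G(11) = mex{0,0} = 1
G(12) = mex{1,0} = 2
G(13) = mex{1,0} = 2
G(14) = mex{1,0} = 2
G(15) = mex{1,1} = 0
G(16) = mex{1,1} = 0
G(17) = mex{1,1} = 0
G(18) = mex{2,1} = 0
G(19) = mex{2,1} = 0
G(20) = mex{2,1} = 0
G(21) = mex{0,2} = 1
G(22) = mex{0,2} = 1
G(23) = mex{0,2} = 1
G(24) = mex{0,0} = 1
G(25) = mex{0,0} = 1
G(26) = mex{0,0} = 1
G_B(26) = 1.
Pile C, S = {3, 5, 8, 9}:
G(0) = 0
G(1) = mex{} = 0
G(2) = mex{} = 0
G(3) = mex{0} = 1
G(4) = mex{0} = 1
G(5) = mex{0,0} = 1
G(6) = mex{1,0} = 2
G(7) = mex{1,0} = 2
G(8) = mex{1,1,0} = 2
G(9) = mex{2,1,0,0} = 3
G(10) = mex{2,1,0,0} = 3
G(11) = mex{2,2,1,0} = 3
G(12) = mex{3,2,1,1} = 0
G(13) = mex{3,2,1,1} = 0
G(14) = mex{3,3,2,1} = 0
G(15) = mex{0,3,2,2} = 1
G(16) = mex{0,3,2,2} = 1
G(17) = mex{0,0,3,2} = 1
G(18) = mex{1,0,3,3} = 2
G(19) = mex{1,0,3,3} = 2
G(20) = mex{1,1,0,3} = 2
G(21) = mex{2,1,0,0} = 3
G(22) = mex{2,1,0,0} = 3
G_C(22) = 3.
Combined Grundy value = 1 ⊕ 1 ⊕ 3 = 3.
A winning move leaves total XOR = 0, i.e. changes one component's Grundy value g to g ⊕ X where X is the current total.
Pile A: need g' = 1⊕3 = 2. Options: 23−1→G=0, 23−8→G=3, 23−9→G=2. Hits: 1.
Pile B: need g' = 1⊕3 = 2. Options: 26−6→G=0, 26−9→G=0. Hits: 0.
Pile C: need g' = 3⊕3 = 0. Options: 22−3→G=2, 22−5→G=1, 22−8→G=0, 22−9→G=0. Hits: 2.

3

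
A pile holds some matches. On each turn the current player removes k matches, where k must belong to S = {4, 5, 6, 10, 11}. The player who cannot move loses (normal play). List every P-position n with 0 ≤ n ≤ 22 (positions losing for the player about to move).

G(0) = 0
G(1) = mex{} = 0
G(2) = mex{} = 0
G(3) = mex{} = 0
G(4) = mex{0} = 1
G(5) = mex{0,0} = 1
G(6) = mex{0,0,0} = 1
G(7) = mex{0,0,0} = 1
G(8) = mex{1,0,0} = 2
G(9) = mex{1,1,0} = 2
G(10) = mex{1,1,1,0} = 2
G(11) = mex{1,1,1,0,0} = 2
G(12) = mex{2,1,1,0,0} = 3
G(13) = mex{2,2,1,0,0} = 3
G(14) = mex{2,2,2,1,0} = 3
G(15) = mex{2,2,2,1,1} = 0
G(16) = mex{3,2,2,1,1} = 0
G(17) = mex{3,3,2,1,1} = 0
G(18) = mex{3,3,3,2,1} = 0
G(19) = mex{0,3,3,2,2} = 1
G(20) = mex{0,0,3,2,2} = 1
G(21) = mex{0,0,0,2,2} = 1
G(22) = mex{0,0,0,3,2} = 1
P-positions are exactly the n with G(n) = 0.

0, 1, 2, 3, 15, 16, 17, 18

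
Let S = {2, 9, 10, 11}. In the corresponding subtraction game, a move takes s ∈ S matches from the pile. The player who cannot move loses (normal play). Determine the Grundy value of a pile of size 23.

n :  0  1  2  3  4  5  6  7  8  9 10 11 12 13 14 15 16 17 18 19 20 21 22 23
G :  0  0  1  1  0  0  1  1  0  2  1  3  2  2  3  3  2  2  3  3  0  0  1  1

1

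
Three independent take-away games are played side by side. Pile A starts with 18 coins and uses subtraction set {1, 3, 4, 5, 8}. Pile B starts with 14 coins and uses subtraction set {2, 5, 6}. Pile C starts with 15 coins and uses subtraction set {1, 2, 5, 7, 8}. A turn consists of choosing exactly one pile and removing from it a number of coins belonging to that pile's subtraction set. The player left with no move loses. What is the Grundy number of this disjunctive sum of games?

Pile A, S = {1, 3, 4, 5, 8}:
n :  0  1  2  3  4  5  6  7  8  9 10 11 12 13 14 15 16 17 18
G :  0  1  0  1  2  3  2  3  4  0  1  0  1  2  3  2  3  4  0
G_A(18) = 0.
Pile B, S = {2, 5, 6}:
n :  0  1  2  3  4  5  6  7  8  9 10 11 12 13 14
G :  0  0  1  1  0  2  1  3  0  2  1  0  0  1  1
G_B(14) = 1.
Pile C, S = {1, 2, 5, 7, 8}:
n :  0  1  2  3  4  5  6  7  8  9 10 11 12 13 14 15
G :  0  1  2  0  1  2  0  1  2  0  1  2  0  1  2  0
G_C(15) = 0.
Combined Grundy value = 0 ⊕ 1 ⊕ 0 = 1.

1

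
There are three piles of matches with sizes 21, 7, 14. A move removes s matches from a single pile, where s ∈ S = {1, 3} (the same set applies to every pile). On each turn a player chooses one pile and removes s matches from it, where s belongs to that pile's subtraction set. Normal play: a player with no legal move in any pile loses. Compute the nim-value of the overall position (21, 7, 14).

0

All piles use S = {1, 3}:
G(0) = 0
G(1) = mex{0} = 1
G(2) = mex{1} = 0
G(3) = mex{0,0} = 1
G(4) = mex{1,1} = 0
G(5) = mex{0,0} = 1
G(6) = mex{1,1} = 0
G(7) = mex{0,0} = 1
G(8) = mex{1,1} = 0
G(9) = mex{0,0} = 1
G(10) = mex{1,1} = 0
G(11) = mex{0,0} = 1
G(12) = mex{1,1} = 0
G(13) = mex{0,0} = 1
G(14) = mex{1,1} = 0
G(15) = mex{0,0} = 1
G(16) = mex{1,1} = 0
G(17) = mex{0,0} = 1
G(18) = mex{1,1} = 0
G(19) = mex{0,0} = 1
G(20) = mex{1,1} = 0
G(21) = mex{0,0} = 1
Pile A: G(21) = 1.
Pile B: G(7) = 1.
Pile C: G(14) = 0.
Combined Grundy value = 1 ⊕ 1 ⊕ 0 = 0.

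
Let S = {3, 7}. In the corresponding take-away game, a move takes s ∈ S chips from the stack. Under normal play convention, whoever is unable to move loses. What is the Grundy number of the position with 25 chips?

1

n :  0  1  2  3  4  5  6  7  8  9 10 11 12 13 14 15 16 17 18 19 20 21 22 23 24 25
G :  0  0  0  1  1  1  0  2  2  1  0  0  0  1  1  1  0  2  2  1  0  0  0  1  1  1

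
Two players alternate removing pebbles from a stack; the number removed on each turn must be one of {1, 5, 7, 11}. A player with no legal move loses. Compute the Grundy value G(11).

G(0) = 0
G(1) = mex{0} = 1
G(2) = mex{1} = 0
G(3) = mex{0} = 1
G(4) = mex{1} = 0
G(5) = mex{0,0} = 1
G(6) = mex{1,1} = 0
G(7) = mex{0,0,0} = 1
G(8) = mex{1,1,1} = 0
G(9) = mex{0,0,0} = 1
G(10) = mex{1,1,1} = 0
G(11) = mex{0,0,0,0} = 1

1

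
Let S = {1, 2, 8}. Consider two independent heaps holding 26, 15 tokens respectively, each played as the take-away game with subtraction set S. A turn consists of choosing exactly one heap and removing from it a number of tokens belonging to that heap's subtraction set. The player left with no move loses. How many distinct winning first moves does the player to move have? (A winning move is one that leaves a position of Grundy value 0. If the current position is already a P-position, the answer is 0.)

3

All heaps use S = {1, 2, 8}:
G(0) = 0
G(1) = mex{0} = 1
G(2) = mex{1,0} = 2
G(3) = mex{2,1} = 0
G(4) = mex{0,2} = 1
G(5) = mex{1,0} = 2
G(6) = mex{2,1} = 0
G(7) = mex{0,2} = 1
G(8) = mex{1,0,0} = 2
G(9) = mex{2,1,1} = 0
G(10) = mex{0,2,2} = 1
G(11) = mex{1,0,0} = 2
G(12) = mex{2,1,1} = 0
G(13) = mex{0,2,2} = 1
G(14) = mex{1,0,0} = 2
G(15) = mex{2,1,1} = 0
G(16) = mex{0,2,2} = 1
G(17) = mex{1,0,0} = 2
G(18) = mex{2,1,1} = 0
G(19) = mex{0,2,2} = 1
G(20) = mex{1,0,0} = 2
G(21) = mex{2,1,1} = 0
G(22) = mex{0,2,2} = 1
G(23) = mex{1,0,0} = 2
G(24) = mex{2,1,1} = 0
G(25) = mex{0,2,2} = 1
G(26) = mex{1,0,0} = 2
Heap A: G(26) = 2.
Heap B: G(15) = 0.
Combined Grundy value = 2 ⊕ 0 = 2.
A winning move leaves total XOR = 0, i.e. changes one component's Grundy value g to g ⊕ X where X is the current total.
Heap A: need g' = 2⊕2 = 0. Options: 26−1→G=1, 26−2→G=0, 26−8→G=0. Hits: 2.
Heap B: need g' = 0⊕2 = 2. Options: 15−1→G=2, 15−2→G=1, 15−8→G=1. Hits: 1.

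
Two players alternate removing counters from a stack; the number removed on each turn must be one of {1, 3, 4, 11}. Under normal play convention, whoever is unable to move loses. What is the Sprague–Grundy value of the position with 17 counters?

G(0) = 0
G(1) = mex{0} = 1
G(2) = mex{1} = 0
G(3) = mex{0,0} = 1
G(4) = mex{1,1,0} = 2
G(5) = mex{2,0,1} = 3
G(6) = mex{3,1,0} = 2
G(7) = mex{2,2,1} = 0
G(8) = mex{0,3,2} = 1
G(9) = mex{1,2,3} = 0
G(10) = mex{0,0,2} = 1
G(11) = mex{1,1,0,0} = 2
G(12) = mex{2,0,1,1} = 3
G(13) = mex{3,1,0,0} = 2
G(14) = mex{2,2,1,1} = 0
G(15) = mex{0,3,2,2} = 1
G(16) = mex{1,2,3,3} = 0
G(17) = mex{0,0,2,2} = 1

1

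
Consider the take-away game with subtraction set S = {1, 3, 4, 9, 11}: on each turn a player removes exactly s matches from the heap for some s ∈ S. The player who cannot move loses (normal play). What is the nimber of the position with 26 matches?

0

n :  0  1  2  3  4  5  6  7  8  9 10 11 12 13 14 15 16 17 18 19 20 21 22 23 24 25 26
G :  0  1  0  1  2  3  2  0  1  4  3  2  0  1  0  1  2  3  2  0  1  4  3  2  0  1  0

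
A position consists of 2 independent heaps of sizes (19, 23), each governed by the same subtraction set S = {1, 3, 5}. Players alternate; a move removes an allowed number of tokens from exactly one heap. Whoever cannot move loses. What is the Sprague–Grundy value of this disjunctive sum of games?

0

All heaps use S = {1, 3, 5}:
G(0) = 0
G(1) = mex{0} = 1
G(2) = mex{1} = 0
G(3) = mex{0,0} = 1
G(4) = mex{1,1} = 0
G(5) = mex{0,0,0} = 1
G(6) = mex{1,1,1} = 0
G(7) = mex{0,0,0} = 1
G(8) = mex{1,1,1} = 0
G(9) = mex{0,0,0} = 1
G(10) = mex{1,1,1} = 0
G(11) = mex{0,0,0} = 1
G(12) = mex{1,1,1} = 0
G(13) = mex{0,0,0} = 1
G(14) = mex{1,1,1} = 0
G(15) = mex{0,0,0} = 1
G(16) = mex{1,1,1} = 0
G(17) = mex{0,0,0} = 1
G(18) = mex{1,1,1} = 0
G(19) = mex{0,0,0} = 1
G(20) = mex{1,1,1} = 0
G(21) = mex{0,0,0} = 1
G(22) = mex{1,1,1} = 0
G(23) = mex{0,0,0} = 1
Heap A: G(19) = 1.
Heap B: G(23) = 1.
Combined Grundy value = 1 ⊕ 1 = 0.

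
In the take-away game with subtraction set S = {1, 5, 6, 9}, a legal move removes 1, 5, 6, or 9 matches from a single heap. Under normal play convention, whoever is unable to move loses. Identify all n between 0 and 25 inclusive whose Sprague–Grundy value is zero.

G(0) = 0
G(1) = mex{0} = 1
G(2) = mex{1} = 0
G(3) = mex{0} = 1
G(4) = mex{1} = 0
G(5) = mex{0,0} = 1
G(6) = mex{1,1,0} = 2
G(7) = mex{2,0,1} = 3
G(8) = mex{3,1,0} = 2
G(9) = mex{2,0,1,0} = 3
G(10) = mex{3,1,0,1} = 2
G(11) = mex{2,2,1,0} = 3
G(12) = mex{3,3,2,1} = 0
G(13) = mex{0,2,3,0} = 1
G(14) = mex{1,3,2,1} = 0
G(15) = mex{0,2,3,2} = 1
G(16) = mex{1,3,2,3} = 0
G(17) = mex{0,0,3,2} = 1
G(18) = mex{1,1,0,3} = 2
G(19) = mex{2,0,1,2} = 3
G(20) = mex{3,1,0,3} = 2
G(21) = mex{2,0,1,0} = 3
G(22) = mex{3,1,0,1} = 2
G(23) = mex{2,2,1,0} = 3
G(24) = mex{3,3,2,1} = 0
G(25) = mex{0,2,3,0} = 1
P-positions are exactly the n with G(n) = 0.

0, 2, 4, 12, 14, 16, 24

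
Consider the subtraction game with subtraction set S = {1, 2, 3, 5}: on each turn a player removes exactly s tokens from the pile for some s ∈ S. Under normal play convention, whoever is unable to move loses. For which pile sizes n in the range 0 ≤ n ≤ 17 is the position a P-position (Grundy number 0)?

G(0) = 0
G(1) = mex{0} = 1
G(2) = mex{1,0} = 2
G(3) = mex{2,1,0} = 3
G(4) = mex{3,2,1} = 0
G(5) = mex{0,3,2,0} = 1
G(6) = mex{1,0,3,1} = 2
G(7) = mex{2,1,0,2} = 3
G(8) = mex{3,2,1,3} = 0
G(9) = mex{0,3,2,0} = 1
G(10) = mex{1,0,3,1} = 2
G(11) = mex{2,1,0,2} = 3
G(12) = mex{3,2,1,3} = 0
G(13) = mex{0,3,2,0} = 1
G(14) = mex{1,0,3,1} = 2
G(15) = mex{2,1,0,2} = 3
G(16) = mex{3,2,1,3} = 0
G(17) = mex{0,3,2,0} = 1
P-positions are exactly the n with G(n) = 0.

0, 4, 8, 12, 16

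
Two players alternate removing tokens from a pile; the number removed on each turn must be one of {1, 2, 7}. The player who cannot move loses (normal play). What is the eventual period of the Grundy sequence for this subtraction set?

n :  0  1  2  3  4  5  6  7  8  9 10 11 12 13 14
G :  0  1  2  0  1  2  0  1  2  0  1  2  0  1  2
G(n+3) = G(n) holds for n = 0,…,6 (a full window of length max(S) = 7), so the sequence is purely periodic with period 3.

3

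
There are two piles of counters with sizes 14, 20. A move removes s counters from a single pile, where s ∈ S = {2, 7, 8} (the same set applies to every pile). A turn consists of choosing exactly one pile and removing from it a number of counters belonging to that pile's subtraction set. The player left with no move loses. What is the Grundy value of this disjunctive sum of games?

0

All piles use S = {2, 7, 8}:
n :  0  1  2  3  4  5  6  7  8  9 10 11 12 13 14 15 16 17 18 19 20
G :  0  0  1  1  0  0  1  1  2  2  0  3  1  2  0  0  1  1  2  0  0
Pile A: G(14) = 0.
Pile B: G(20) = 0.
Combined Grundy value = 0 ⊕ 0 = 0.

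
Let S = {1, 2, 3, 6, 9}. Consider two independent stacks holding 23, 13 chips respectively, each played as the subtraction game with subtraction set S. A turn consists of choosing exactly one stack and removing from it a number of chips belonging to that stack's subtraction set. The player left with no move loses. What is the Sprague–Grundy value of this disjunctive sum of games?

All stacks use S = {1, 2, 3, 6, 9}:
G(0) = 0
G(1) = mex{0} = 1
G(2) = mex{1,0} = 2
G(3) = mex{2,1,0} = 3
G(4) = mex{3,2,1} = 0
G(5) = mex{0,3,2} = 1
G(6) = mex{1,0,3,0} = 2
G(7) = mex{2,1,0,1} = 3
G(8) = mex{3,2,1,2} = 0
G(9) = mex{0,3,2,3,0} = 1
G(10) = mex{1,0,3,0,1} = 2
G(11) = mex{2,1,0,1,2} = 3
G(12) = mex{3,2,1,2,3} = 0
G(13) = mex{0,3,2,3,0} = 1
G(14) = mex{1,0,3,0,1} = 2
G(15) = mex{2,1,0,1,2} = 3
G(16) = mex{3,2,1,2,3} = 0
G(17) = mex{0,3,2,3,0} = 1
G(18) = mex{1,0,3,0,1} = 2
G(19) = mex{2,1,0,1,2} = 3
G(20) = mex{3,2,1,2,3} = 0
G(21) = mex{0,3,2,3,0} = 1
G(22) = mex{1,0,3,0,1} = 2
G(23) = mex{2,1,0,1,2} = 3
Stack A: G(23) = 3.
Stack B: G(13) = 1.
Combined Grundy value = 3 ⊕ 1 = 2.

2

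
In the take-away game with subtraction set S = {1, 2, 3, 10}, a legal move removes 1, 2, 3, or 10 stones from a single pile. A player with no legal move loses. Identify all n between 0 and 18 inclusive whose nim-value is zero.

G(0) = 0
G(1) = mex{0} = 1
G(2) = mex{1,0} = 2
G(3) = mex{2,1,0} = 3
G(4) = mex{3,2,1} = 0
G(5) = mex{0,3,2} = 1
G(6) = mex{1,0,3} = 2
G(7) = mex{2,1,0} = 3
G(8) = mex{3,2,1} = 0
G(9) = mex{0,3,2} = 1
G(10) = mex{1,0,3,0} = 2
G(11) = mex{2,1,0,1} = 3
G(12) = mex{3,2,1,2} = 0
G(13) = mex{0,3,2,3} = 1
G(14) = mex{1,0,3,0} = 2
G(15) = mex{2,1,0,1} = 3
G(16) = mex{3,2,1,2} = 0
G(17) = mex{0,3,2,3} = 1
G(18) = mex{1,0,3,0} = 2
P-positions are exactly the n with G(n) = 0.

0, 4, 8, 12, 16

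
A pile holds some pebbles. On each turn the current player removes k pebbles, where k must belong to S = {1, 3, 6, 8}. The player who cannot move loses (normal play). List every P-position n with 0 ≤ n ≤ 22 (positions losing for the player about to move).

G(0) = 0
G(1) = mex{0} = 1
G(2) = mex{1} = 0
G(3) = mex{0,0} = 1
G(4) = mex{1,1} = 0
G(5) = mex{0,0} = 1
G(6) = mex{1,1,0} = 2
G(7) = mex{2,0,1} = 3
G(8) = mex{3,1,0,0} = 2
G(9) = mex{2,2,1,1} = 0
G(10) = mex{0,3,0,0} = 1
G(11) = mex{1,2,1,1} = 0
G(12) = mex{0,0,2,0} = 1
G(13) = mex{1,1,3,1} = 0
G(14) = mex{0,0,2,2} = 1
G(15) = mex{1,1,0,3} = 2
G(16) = mex{2,0,1,2} = 3
G(17) = mex{3,1,0,0} = 2
G(18) = mex{2,2,1,1} = 0
G(19) = mex{0,3,0,0} = 1
G(20) = mex{1,2,1,1} = 0
G(21) = mex{0,0,2,0} = 1
G(22) = mex{1,1,3,1} = 0
P-positions are exactly the n with G(n) = 0.

0, 2, 4, 9, 11, 13, 18, 20, 22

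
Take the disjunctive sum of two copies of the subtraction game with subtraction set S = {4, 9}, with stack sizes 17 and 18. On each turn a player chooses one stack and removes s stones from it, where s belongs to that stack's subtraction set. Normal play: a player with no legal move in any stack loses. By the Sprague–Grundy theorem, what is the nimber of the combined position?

0

All stacks use S = {4, 9}:
G(0) = 0
G(1) = mex{} = 0
G(2) = mex{} = 0
G(3) = mex{} = 0
G(4) = mex{0} = 1
G(5) = mex{0} = 1
G(6) = mex{0} = 1
G(7) = mex{0} = 1
G(8) = mex{1} = 0
G(9) = mex{1,0} = 2
G(10) = mex{1,0} = 2
G(11) = mex{1,0} = 2
G(12) = mex{0,0} = 1
G(13) = mex{2,1} = 0
G(14) = mex{2,1} = 0
G(15) = mex{2,1} = 0
G(16) = mex{1,1} = 0
G(17) = mex{0,0} = 1
G(18) = mex{0,2} = 1
Stack A: G(17) = 1.
Stack B: G(18) = 1.
Combined Grundy value = 1 ⊕ 1 = 0.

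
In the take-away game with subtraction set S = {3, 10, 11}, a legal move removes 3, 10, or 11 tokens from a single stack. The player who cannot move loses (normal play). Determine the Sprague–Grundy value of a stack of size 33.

n :  0  1  2  3  4  5  6  7  8  9 10 11 12 13 14 15 16 17 18 19 20 21 22 23 24 25 26 27 28 29 30 31 32 33
G :  0  0  0  1  1  1  0  0  0  1  1  1  2  2  0  0  3  1  1  2  0  0  0  1  1  1  2  0  0  0  1  1  1  2

2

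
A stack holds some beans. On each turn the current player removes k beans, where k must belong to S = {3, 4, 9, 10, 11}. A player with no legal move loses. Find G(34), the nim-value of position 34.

G(0) = 0
G(1) = mex{} = 0
G(2) = mex{} = 0
G(3) = mex{0} = 1
G(4) = mex{0,0} = 1
G(5) = mex{0,0} = 1
G(6) = mex{1,0} = 2
G(7) = mex{1,1} = 0
G(8) = mex{1,1} = 0
G(9) = mex{2,1,0} = 3
G(10) = mex{0,2,0,0} = 1
G(11) = mex{0,0,0,0,0} = 1
G(12) = mex{3,0,1,0,0} = 2
G(13) = mex{1,3,1,1,0} = 2
G(14) = mex{1,1,1,1,1} = 0
G(15) = mex{2,1,2,1,1} = 0
G(16) = mex{2,2,0,2,1} = 3
G(17) = mex{0,2,0,0,2} = 1
G(18) = mex{0,0,3,0,0} = 1
G(19) = mex{3,0,1,3,0} = 2
G(20) = mex{1,3,1,1,3} = 0
G(21) = mex{1,1,2,1,1} = 0
G(22) = mex{2,1,2,2,1} = 0
G(23) = mex{0,2,0,2,2} = 1
G(24) = mex{0,0,0,0,2} = 1
G(25) = mex{0,0,3,0,0} = 1
G(26) = mex{1,0,1,3,0} = 2
G(27) = mex{1,1,1,1,3} = 0
G(28) = mex{1,1,2,1,1} = 0
G(29) = mex{2,1,0,2,1} = 3
G(30) = mex{0,2,0,0,2} = 1
G(31) = mex{0,0,0,0,0} = 1
G(32) = mex{3,0,1,0,0} = 2
G(33) = mex{1,3,1,1,0} = 2
G(34) = mex{1,1,1,1,1} = 0

0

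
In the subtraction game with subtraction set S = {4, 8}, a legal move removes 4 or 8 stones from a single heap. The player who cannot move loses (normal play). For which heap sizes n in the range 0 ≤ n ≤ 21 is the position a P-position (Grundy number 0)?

0, 1, 2, 3, 12, 13, 14, 15

G(0) = 0
G(1) = mex{} = 0
G(2) = mex{} = 0
G(3) = mex{} = 0
G(4) = mex{0} = 1
G(5) = mex{0} = 1
G(6) = mex{0} = 1
G(7) = mex{0} = 1
G(8) = mex{1,0} = 2
G(9) = mex{1,0} = 2
G(10) = mex{1,0} = 2
G(11) = mex{1,0} = 2
G(12) = mex{2,1} = 0
G(13) = mex{2,1} = 0
G(14) = mex{2,1} = 0
G(15) = mex{2,1} = 0
G(16) = mex{0,2} = 1
G(17) = mex{0,2} = 1
G(18) = mex{0,2} = 1
G(19) = mex{0,2} = 1
G(20) = mex{1,0} = 2
G(21) = mex{1,0} = 2
P-positions are exactly the n with G(n) = 0.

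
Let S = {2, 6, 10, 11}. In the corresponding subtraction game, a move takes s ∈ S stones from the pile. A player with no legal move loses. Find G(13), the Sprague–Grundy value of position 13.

0

n :  0  1  2  3  4  5  6  7  8  9 10 11 12 13
G :  0  0  1  1  0  0  1  1  0  0  1  1  2  0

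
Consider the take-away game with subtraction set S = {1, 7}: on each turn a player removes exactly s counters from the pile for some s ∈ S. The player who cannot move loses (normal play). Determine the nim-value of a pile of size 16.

G(0) = 0
G(1) = mex{0} = 1
G(2) = mex{1} = 0
G(3) = mex{0} = 1
G(4) = mex{1} = 0
G(5) = mex{0} = 1
G(6) = mex{1} = 0
G(7) = mex{0,0} = 1
G(8) = mex{1,1} = 0
G(9) = mex{0,0} = 1
G(10) = mex{1,1} = 0
G(11) = mex{0,0} = 1
G(12) = mex{1,1} = 0
G(13) = mex{0,0} = 1
G(14) = mex{1,1} = 0
G(15) = mex{0,0} = 1
G(16) = mex{1,1} = 0

0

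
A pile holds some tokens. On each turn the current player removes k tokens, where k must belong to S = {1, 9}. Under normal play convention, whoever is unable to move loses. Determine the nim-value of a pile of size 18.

G(0) = 0
G(1) = mex{0} = 1
G(2) = mex{1} = 0
G(3) = mex{0} = 1
G(4) = mex{1} = 0
G(5) = mex{0} = 1
G(6) = mex{1} = 0
G(7) = mex{0} = 1
G(8) = mex{1} = 0
G(9) = mex{0,0} = 1
G(10) = mex{1,1} = 0
G(11) = mex{0,0} = 1
G(12) = mex{1,1} = 0
G(13) = mex{0,0} = 1
G(14) = mex{1,1} = 0
G(15) = mex{0,0} = 1
G(16) = mex{1,1} = 0
G(17) = mex{0,0} = 1
G(18) = mex{1,1} = 0

0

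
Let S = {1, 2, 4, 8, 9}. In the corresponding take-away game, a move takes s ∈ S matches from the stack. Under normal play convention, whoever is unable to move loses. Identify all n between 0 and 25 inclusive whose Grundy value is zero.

n :  0  1  2  3  4  5  6  7  8  9 10 11 12 13 14 15 16 17 18 19 20 21 22 23 24 25
G :  0  1  2  0  1  2  0  1  2  3  4  5  3  0  1  2  0  1  2  0  1  2  3  4  5  3
P-positions are exactly the n with G(n) = 0.

0, 3, 6, 13, 16, 19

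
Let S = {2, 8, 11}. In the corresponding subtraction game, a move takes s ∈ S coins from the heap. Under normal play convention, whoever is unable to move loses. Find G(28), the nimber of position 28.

n :  0  1  2  3  4  5  6  7  8  9 10 11 12 13 14 15 16 17 18 19 20 21 22 23 24 25 26 27 28
G :  0  0  1  1  0  0  1  1  2  2  0  3  1  2  0  3  1  0  2  1  0  3  1  0  0  1  1  0  2

2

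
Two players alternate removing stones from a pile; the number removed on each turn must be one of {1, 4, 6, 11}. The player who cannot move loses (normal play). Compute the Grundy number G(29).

2

n :  0  1  2  3  4  5  6  7  8  9 10 11 12 13 14 15 16 17 18 19 20 21 22 23 24 25 26 27 28 29
G :  0  1  0  1  2  0  1  0  1  2  0  1  0  1  2  0  1  0  1  2  0  1  0  1  2  0  1  0  1  2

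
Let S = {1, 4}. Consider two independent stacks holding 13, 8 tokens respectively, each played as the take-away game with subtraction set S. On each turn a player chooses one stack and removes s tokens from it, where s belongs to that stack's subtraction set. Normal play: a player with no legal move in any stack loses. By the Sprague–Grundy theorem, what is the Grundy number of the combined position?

All stacks use S = {1, 4}:
G(0) = 0
G(1) = mex{0} = 1
G(2) = mex{1} = 0
G(3) = mex{0} = 1
G(4) = mex{1,0} = 2
G(5) = mex{2,1} = 0
G(6) = mex{0,0} = 1
G(7) = mex{1,1} = 0
G(8) = mex{0,2} = 1
G(9) = mex{1,0} = 2
G(10) = mex{2,1} = 0
G(11) = mex{0,0} = 1
G(12) = mex{1,1} = 0
G(13) = mex{0,2} = 1
Stack A: G(13) = 1.
Stack B: G(8) = 1.
Combined Grundy value = 1 ⊕ 1 = 0.

0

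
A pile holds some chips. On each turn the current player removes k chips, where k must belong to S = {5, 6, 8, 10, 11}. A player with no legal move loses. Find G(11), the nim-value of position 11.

2

n :  0  1  2  3  4  5  6  7  8  9 10 11
G :  0  0  0  0  0  1  1  1  1  1  2  2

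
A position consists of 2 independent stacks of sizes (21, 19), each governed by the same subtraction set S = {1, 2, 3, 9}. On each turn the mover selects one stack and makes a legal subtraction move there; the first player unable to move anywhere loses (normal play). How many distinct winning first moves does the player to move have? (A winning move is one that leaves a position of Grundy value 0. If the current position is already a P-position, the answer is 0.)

All stacks use S = {1, 2, 3, 9}:
G(0) = 0
G(1) = mex{0} = 1
G(2) = mex{1,0} = 2
G(3) = mex{2,1,0} = 3
G(4) = mex{3,2,1} = 0
G(5) = mex{0,3,2} = 1
G(6) = mex{1,0,3} = 2
G(7) = mex{2,1,0} = 3
G(8) = mex{3,2,1} = 0
G(9) = mex{0,3,2,0} = 1
G(10) = mex{1,0,3,1} = 2
G(11) = mex{2,1,0,2} = 3
G(12) = mex{3,2,1,3} = 0
G(13) = mex{0,3,2,0} = 1
G(14) = mex{1,0,3,1} = 2
G(15) = mex{2,1,0,2} = 3
G(16) = mex{3,2,1,3} = 0
G(17) = mex{0,3,2,0} = 1
G(18) = mex{1,0,3,1} = 2
G(19) = mex{2,1,0,2} = 3
G(20) = mex{3,2,1,3} = 0
G(21) = mex{0,3,2,0} = 1
Stack A: G(21) = 1.
Stack B: G(19) = 3.
Combined Grundy value = 1 ⊕ 3 = 2.
A winning move leaves total XOR = 0, i.e. changes one component's Grundy value g to g ⊕ X where X is the current total.
Stack A: need g' = 1⊕2 = 3. Options: 21−1→G=0, 21−2→G=3, 21−3→G=2, 21−9→G=0. Hits: 1.
Stack B: need g' = 3⊕2 = 1. Options: 19−1→G=2, 19−2→G=1, 19−3→G=0, 19−9→G=2. Hits: 1.

2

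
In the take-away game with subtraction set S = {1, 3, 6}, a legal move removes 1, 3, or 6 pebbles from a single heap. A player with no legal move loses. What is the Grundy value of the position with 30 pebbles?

1

G(0) = 0
G(1) = mex{0} = 1
G(2) = mex{1} = 0
G(3) = mex{0,0} = 1
G(4) = mex{1,1} = 0
G(5) = mex{0,0} = 1
G(6) = mex{1,1,0} = 2
G(7) = mex{2,0,1} = 3
G(8) = mex{3,1,0} = 2
G(9) = mex{2,2,1} = 0
G(10) = mex{0,3,0} = 1
G(11) = mex{1,2,1} = 0
G(12) = mex{0,0,2} = 1
G(13) = mex{1,1,3} = 0
G(14) = mex{0,0,2} = 1
G(15) = mex{1,1,0} = 2
G(16) = mex{2,0,1} = 3
G(17) = mex{3,1,0} = 2
G(18) = mex{2,2,1} = 0
G(19) = mex{0,3,0} = 1
G(20) = mex{1,2,1} = 0
G(21) = mex{0,0,2} = 1
G(22) = mex{1,1,3} = 0
G(23) = mex{0,0,2} = 1
G(24) = mex{1,1,0} = 2
G(25) = mex{2,0,1} = 3
G(26) = mex{3,1,0} = 2
G(27) = mex{2,2,1} = 0
G(28) = mex{0,3,0} = 1
G(29) = mex{1,2,1} = 0
G(30) = mex{0,0,2} = 1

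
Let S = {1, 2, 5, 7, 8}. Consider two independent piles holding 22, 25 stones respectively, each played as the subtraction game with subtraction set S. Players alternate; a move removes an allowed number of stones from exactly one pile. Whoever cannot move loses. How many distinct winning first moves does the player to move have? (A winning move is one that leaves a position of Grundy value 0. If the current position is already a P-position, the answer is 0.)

All piles use S = {1, 2, 5, 7, 8}:
n :  0  1  2  3  4  5  6  7  8  9 10 11 12 13 14 15 16 17 18 19 20 21 22 23 24 25
G :  0  1  2  0  1  2  0  1  2  0  1  2  0  1  2  0  1  2  0  1  2  0  1  2  0  1
Pile A: G(22) = 1.
Pile B: G(25) = 1.
Combined Grundy value = 1 ⊕ 1 = 0.
A winning move leaves total XOR = 0, i.e. changes one component's Grundy value g to g ⊕ X where X is the current total.
Pile A: target g' = 1⊕0 = 1, but every legal move changes the Grundy value (mex property), so 0 moves.
Pile B: target g' = 1⊕0 = 1, but every legal move changes the Grundy value (mex property), so 0 moves.

0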